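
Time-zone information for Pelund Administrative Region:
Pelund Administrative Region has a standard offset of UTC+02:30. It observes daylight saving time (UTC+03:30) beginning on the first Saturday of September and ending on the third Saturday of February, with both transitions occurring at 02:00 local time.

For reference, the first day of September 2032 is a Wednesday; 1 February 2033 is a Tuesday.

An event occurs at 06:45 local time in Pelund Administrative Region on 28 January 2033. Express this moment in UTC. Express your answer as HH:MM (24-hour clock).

1 September 2032 is a Wednesday, so the first Saturday is September 4.
1 February 2033 is a Tuesday, so the first Saturday is February 5 and the third is February 19.
28 January 2033 lies within the daylight-saving period (4 September 2032 – 19 February 2033), so Pelund Administrative Region is on daylight time, UTC+03:30.
06:45 local − 3h30m = 03:15 UTC.

03:15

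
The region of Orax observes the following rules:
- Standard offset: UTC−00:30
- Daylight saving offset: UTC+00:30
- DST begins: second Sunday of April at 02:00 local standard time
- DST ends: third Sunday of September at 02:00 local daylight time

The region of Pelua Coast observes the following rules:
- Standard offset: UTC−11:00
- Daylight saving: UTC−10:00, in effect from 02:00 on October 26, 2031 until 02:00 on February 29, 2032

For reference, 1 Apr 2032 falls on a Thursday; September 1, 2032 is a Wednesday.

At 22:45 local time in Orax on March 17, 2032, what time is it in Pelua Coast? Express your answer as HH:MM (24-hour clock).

12:15

1 April 2032 is a Thursday, so the first Sunday is April 4 and the second is April 11.
1 September 2032 is a Wednesday, so the first Sunday is September 5 and the third is September 19.
March 17, 2032 is outside the daylight-saving period (11 April – 19 September), so Orax is on standard time, UTC−00:30.
22:45 Orax + 0h30m = 23:15 UTC.
At the standard offset (UTC−11:00), 23:15 UTC − 11h = 12:15 Pelua Coast standard time.
Daylight saving runs 26 October 2031 – 29 February 2032; the standard-time date in Pelua Coast, March 17, 2032, is outside that window, so Pelua Coast is on standard time at UTC−11:00.
23:15 UTC − 11h = 12:15 Pelua Coast.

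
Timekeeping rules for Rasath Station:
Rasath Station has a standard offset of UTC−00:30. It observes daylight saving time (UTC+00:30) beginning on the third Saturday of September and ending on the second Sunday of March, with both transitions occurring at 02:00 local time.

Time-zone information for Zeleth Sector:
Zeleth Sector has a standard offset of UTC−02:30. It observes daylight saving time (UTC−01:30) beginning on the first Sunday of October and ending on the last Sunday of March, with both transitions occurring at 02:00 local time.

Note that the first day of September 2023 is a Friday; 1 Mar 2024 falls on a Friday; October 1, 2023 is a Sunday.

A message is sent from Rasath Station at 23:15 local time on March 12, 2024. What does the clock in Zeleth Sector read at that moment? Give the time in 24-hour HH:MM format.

1 September 2023 is a Friday, so the first Saturday is September 2 and the third is September 16.
1 March 2024 is a Friday, so the first Sunday is March 3 and the second is March 10.
March 12, 2024 is outside the daylight-saving period (16 September 2023 – 10 March 2024), so Rasath Station is on standard time, UTC−00:30.
23:15 Rasath Station + 0h30m = 23:45 UTC.
1 October 2023 is a Sunday, so the first Sunday is October 1.
1 March 2024 is a Friday, so Sundays fall on 3, 10, 17, 24, 31; the last is March 31.
At the standard offset (UTC−02:30), 23:45 UTC − 2h30m = 21:15 Zeleth Sector standard time.
The standard-time date in Zeleth Sector, March 12, 2024, lies within the daylight-saving period (1 October 2023 – 31 March 2024), so Zeleth Sector is on daylight time, UTC−01:30.
23:45 UTC − 1h30m = 22:15 Zeleth Sector.

22:15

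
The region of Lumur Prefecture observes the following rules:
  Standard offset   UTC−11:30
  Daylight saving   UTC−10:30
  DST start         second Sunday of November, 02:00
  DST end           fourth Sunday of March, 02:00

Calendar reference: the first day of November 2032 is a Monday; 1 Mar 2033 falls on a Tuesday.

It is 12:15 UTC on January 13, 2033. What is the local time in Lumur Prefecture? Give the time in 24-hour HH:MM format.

1 November 2032 is a Monday, so the first Sunday is November 7 and the second is November 14.
1 March 2033 is a Tuesday, so the first Sunday is March 6 and the fourth is March 27.
At the standard offset (UTC−11:30), 12:15 UTC − 11h30m = 00:45 Lumur Prefecture standard time.
The standard-time date in Lumur Prefecture, January 13, 2033, lies within the daylight-saving period (14 November 2032 – 27 March 2033), so Lumur Prefecture is on daylight time, UTC−10:30.
12:15 UTC − 10h30m = 01:45 local.

01:45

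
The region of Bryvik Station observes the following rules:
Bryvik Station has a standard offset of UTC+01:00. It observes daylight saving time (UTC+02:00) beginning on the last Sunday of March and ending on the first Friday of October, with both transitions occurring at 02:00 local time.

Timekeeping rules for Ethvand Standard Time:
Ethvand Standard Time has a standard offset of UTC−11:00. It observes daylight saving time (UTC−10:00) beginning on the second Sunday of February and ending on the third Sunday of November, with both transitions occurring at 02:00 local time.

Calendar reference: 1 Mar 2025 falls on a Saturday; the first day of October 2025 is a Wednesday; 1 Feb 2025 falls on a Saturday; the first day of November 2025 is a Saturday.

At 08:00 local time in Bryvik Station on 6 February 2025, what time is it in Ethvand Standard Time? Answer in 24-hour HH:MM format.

1 March 2025 is a Saturday, so Sundays fall on 2, 9, 16, 23, 30; the last is March 30.
1 October 2025 is a Wednesday, so the first Friday is October 3.
Daylight saving runs 30 March – 3 October; 6 February 2025 is outside that window, so Bryvik Station is on standard time at UTC+01:00.
08:00 Bryvik Station − 1h = 07:00 UTC.
1 February 2025 is a Saturday, so the first Sunday is February 2 and the second is February 9.
1 November 2025 is a Saturday, so the first Sunday is November 2 and the third is November 16.
At the standard offset (UTC−11:00), 07:00 UTC − 11h = 20:00 Ethvand Standard Time standard time (rolling into the previous day, 5 February 2025).
The standard-time date in Ethvand Standard Time, 5 February 2025, is outside the daylight-saving period (9 February – 16 November), so Ethvand Standard Time is on standard time, UTC−11:00.
07:00 UTC − 11h = 20:00 Ethvand Standard Time (rolling into the previous day, 5 February 2025).

20:00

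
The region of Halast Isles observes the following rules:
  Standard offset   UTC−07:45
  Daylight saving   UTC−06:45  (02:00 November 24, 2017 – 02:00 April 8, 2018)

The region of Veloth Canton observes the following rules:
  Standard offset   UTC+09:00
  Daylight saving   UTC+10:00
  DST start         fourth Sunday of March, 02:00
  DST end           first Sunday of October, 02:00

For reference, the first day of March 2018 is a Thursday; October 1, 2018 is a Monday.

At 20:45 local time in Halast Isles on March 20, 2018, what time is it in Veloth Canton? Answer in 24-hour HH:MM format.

12:30

March 20, 2018 falls between 24 November 2017 and 8 April 2018, so daylight saving is in effect and Halast Isles is at UTC−06:45.
20:45 Halast Isles + 6h45m = 03:30 UTC (rolling into the next day, 21 March 2018).
1 March 2018 is a Thursday, so the first Sunday is March 4 and the fourth is March 25.
1 October 2018 is a Monday, so the first Sunday is October 7.
At the standard offset (UTC+09:00), 03:30 UTC + 9h = 12:30 Veloth Canton standard time.
Daylight saving runs 25 March – 7 October; the standard-time date in Veloth Canton, March 21, 2018, is outside that window, so Veloth Canton is on standard time at UTC+09:00.
03:30 UTC + 9h = 12:30 Veloth Canton.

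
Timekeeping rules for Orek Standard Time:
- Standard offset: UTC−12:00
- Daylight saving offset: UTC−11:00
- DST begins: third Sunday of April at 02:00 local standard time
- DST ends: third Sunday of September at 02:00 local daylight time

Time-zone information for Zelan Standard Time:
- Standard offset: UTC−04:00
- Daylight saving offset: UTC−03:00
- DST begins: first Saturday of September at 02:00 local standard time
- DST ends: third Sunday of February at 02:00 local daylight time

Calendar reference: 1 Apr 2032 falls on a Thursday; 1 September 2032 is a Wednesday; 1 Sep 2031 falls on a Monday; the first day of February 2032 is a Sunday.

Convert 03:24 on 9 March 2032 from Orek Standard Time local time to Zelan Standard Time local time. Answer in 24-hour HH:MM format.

11:24

1 April 2032 is a Thursday, so the first Sunday is April 4 and the third is April 18.
1 September 2032 is a Wednesday, so the first Sunday is September 5 and the third is September 19.
Daylight saving runs 18 April – 19 September; 9 March 2032 is outside that window, so Orek Standard Time is on standard time at UTC−12:00.
03:24 Orek Standard Time + 12h = 15:24 UTC.
1 September 2031 is a Monday, so the first Saturday is September 6.
1 February 2032 is a Sunday, so the first Sunday is February 1 and the third is February 15.
At the standard offset (UTC−04:00), 15:24 UTC − 4h = 11:24 Zelan Standard Time standard time.
The standard-time date in Zelan Standard Time, 9 March 2032, does not fall between 6 September 2031 and 15 February 2032, so daylight saving is not in effect and Zelan Standard Time is at UTC−04:00.
15:24 UTC − 4h = 11:24 Zelan Standard Time.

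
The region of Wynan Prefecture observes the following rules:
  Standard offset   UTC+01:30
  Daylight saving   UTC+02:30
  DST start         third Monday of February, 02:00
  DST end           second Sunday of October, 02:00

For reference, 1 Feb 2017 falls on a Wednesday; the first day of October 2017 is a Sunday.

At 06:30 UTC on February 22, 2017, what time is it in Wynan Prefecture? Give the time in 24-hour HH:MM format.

1 February 2017 is a Wednesday, so the first Monday is February 6 and the third is February 20.
1 October 2017 is a Sunday, so the first Sunday is October 1 and the second is October 8.
At the standard offset (UTC+01:30), 06:30 UTC + 1h30m = 08:00 Wynan Prefecture standard time.
Daylight saving runs 20 February – 8 October; the standard-time date in Wynan Prefecture, February 22, 2017, is inside that window, so Wynan Prefecture is at UTC+02:30.
06:30 UTC + 2h30m = 09:00 local.

09:00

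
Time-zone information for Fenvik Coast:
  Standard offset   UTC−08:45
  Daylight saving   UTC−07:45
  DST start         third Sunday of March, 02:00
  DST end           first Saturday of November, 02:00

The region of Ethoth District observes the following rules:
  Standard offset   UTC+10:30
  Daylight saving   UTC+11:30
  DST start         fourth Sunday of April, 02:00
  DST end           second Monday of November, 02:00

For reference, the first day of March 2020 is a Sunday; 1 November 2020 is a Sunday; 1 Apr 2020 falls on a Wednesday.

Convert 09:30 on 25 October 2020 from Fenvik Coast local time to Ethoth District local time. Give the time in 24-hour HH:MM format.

04:45

1 March 2020 is a Sunday, so the first Sunday is March 1 and the third is March 15.
1 November 2020 is a Sunday, so the first Saturday is November 7.
25 October 2020 lies within the daylight-saving period (15 March – 7 November), so Fenvik Coast is on daylight time, UTC−07:45.
09:30 Fenvik Coast + 7h45m = 17:15 UTC.
1 April 2020 is a Wednesday, so the first Sunday is April 5 and the fourth is April 26.
1 November 2020 is a Sunday, so the first Monday is November 2 and the second is November 9.
At the standard offset (UTC+10:30), 17:15 UTC + 10h30m = 03:45 Ethoth District standard time (rolling into the next day, 26 October 2020).
The standard-time date in Ethoth District, 26 October 2020, lies within the daylight-saving period (26 April – 9 November), so Ethoth District is on daylight time, UTC+11:30.
17:15 UTC + 11h30m = 04:45 Ethoth District (rolling into the next day, 26 October 2020).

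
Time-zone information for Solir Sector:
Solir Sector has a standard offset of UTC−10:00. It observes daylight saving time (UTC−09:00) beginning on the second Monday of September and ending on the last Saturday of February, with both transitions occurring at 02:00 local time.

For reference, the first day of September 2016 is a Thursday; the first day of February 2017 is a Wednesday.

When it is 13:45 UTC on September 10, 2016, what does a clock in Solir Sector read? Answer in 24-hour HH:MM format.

03:45

1 September 2016 is a Thursday, so the first Monday is September 5 and the second is September 12.
1 February 2017 is a Wednesday, so Saturdays fall on 4, 11, 18, 25; the last is February 25.
At the standard offset (UTC−10:00), 13:45 UTC − 10h = 03:45 Solir Sector standard time.
The standard-time date in Solir Sector, September 10, 2016, does not fall between 12 September 2016 and 25 February 2017, so daylight saving is not in effect and Solir Sector is at UTC−10:00.
13:45 UTC − 10h = 03:45 local.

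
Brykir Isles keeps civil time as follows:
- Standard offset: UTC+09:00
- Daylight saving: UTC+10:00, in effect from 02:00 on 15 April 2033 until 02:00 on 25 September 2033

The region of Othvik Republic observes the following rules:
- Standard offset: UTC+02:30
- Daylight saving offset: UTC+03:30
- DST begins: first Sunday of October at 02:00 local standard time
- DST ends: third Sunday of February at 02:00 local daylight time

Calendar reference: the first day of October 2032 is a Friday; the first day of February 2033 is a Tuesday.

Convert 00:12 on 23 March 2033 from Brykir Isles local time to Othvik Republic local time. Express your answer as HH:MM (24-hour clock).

Daylight saving runs 15 April – 25 September; 23 March 2033 is outside that window, so Brykir Isles is on standard time at UTC+09:00.
00:12 Brykir Isles − 9h = 15:12 UTC (rolling into the previous day, 22 March 2033).
1 October 2032 is a Friday, so the first Sunday is October 3.
1 February 2033 is a Tuesday, so the first Sunday is February 6 and the third is February 20.
At the standard offset (UTC+02:30), 15:12 UTC + 2h30m = 17:42 Othvik Republic standard time.
The standard-time date in Othvik Republic, 22 March 2033, does not fall between 3 October 2032 and 20 February 2033, so daylight saving is not in effect and Othvik Republic is at UTC+02:30.
15:12 UTC + 2h30m = 17:42 Othvik Republic.

17:42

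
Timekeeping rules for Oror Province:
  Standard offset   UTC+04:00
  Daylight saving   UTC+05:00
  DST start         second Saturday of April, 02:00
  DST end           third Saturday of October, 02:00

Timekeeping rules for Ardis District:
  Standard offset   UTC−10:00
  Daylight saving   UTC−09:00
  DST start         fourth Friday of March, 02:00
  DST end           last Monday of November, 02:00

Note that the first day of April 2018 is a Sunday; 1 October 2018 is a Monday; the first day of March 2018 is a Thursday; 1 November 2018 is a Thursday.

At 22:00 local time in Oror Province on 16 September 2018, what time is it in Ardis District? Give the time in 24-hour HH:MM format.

1 April 2018 is a Sunday, so the first Saturday is April 7 and the second is April 14.
1 October 2018 is a Monday, so the first Saturday is October 6 and the third is October 20.
16 September 2018 falls between 14 April and 20 October, so daylight saving is in effect and Oror Province is at UTC+05:00.
22:00 Oror Province − 5h = 17:00 UTC.
1 March 2018 is a Thursday, so the first Friday is March 2 and the fourth is March 23.
1 November 2018 is a Thursday, so Mondays fall on 5, 12, 19, 26; the last is November 26.
At the standard offset (UTC−10:00), 17:00 UTC − 10h = 07:00 Ardis District standard time.
Daylight saving runs 23 March – 26 November; the standard-time date in Ardis District, 16 September 2018, is inside that window, so Ardis District is at UTC−09:00.
17:00 UTC − 9h = 08:00 Ardis District.

08:00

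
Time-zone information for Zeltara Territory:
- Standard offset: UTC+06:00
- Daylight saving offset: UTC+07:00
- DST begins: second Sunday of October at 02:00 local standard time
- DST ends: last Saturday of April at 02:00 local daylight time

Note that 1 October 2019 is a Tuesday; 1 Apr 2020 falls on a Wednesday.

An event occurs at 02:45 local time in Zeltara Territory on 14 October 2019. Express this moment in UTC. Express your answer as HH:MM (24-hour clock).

19:45

1 October 2019 is a Tuesday, so the first Sunday is October 6 and the second is October 13.
1 April 2020 is a Wednesday, so Saturdays fall on 4, 11, 18, 25; the last is April 25.
Daylight saving runs 13 October 2019 – 25 April 2020; 14 October 2019 is inside that window, so Zeltara Territory is at UTC+07:00.
02:45 local − 7h = 19:45 UTC (rolling into the previous day, 13 October 2019).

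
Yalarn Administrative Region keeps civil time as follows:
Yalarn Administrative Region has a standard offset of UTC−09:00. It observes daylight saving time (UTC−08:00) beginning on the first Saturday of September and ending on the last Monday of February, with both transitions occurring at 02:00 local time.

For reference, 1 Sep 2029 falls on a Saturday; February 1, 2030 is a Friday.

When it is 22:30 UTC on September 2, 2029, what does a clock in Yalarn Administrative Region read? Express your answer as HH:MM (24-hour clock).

1 September 2029 is a Saturday, so the first Saturday is September 1.
1 February 2030 is a Friday, so Mondays fall on 4, 11, 18, 25; the last is February 25.
At the standard offset (UTC−09:00), 22:30 UTC − 9h = 13:30 Yalarn Administrative Region standard time.
The standard-time date in Yalarn Administrative Region, September 2, 2029, falls between 1 September 2029 and 25 February 2030, so daylight saving is in effect and Yalarn Administrative Region is at UTC−08:00.
22:30 UTC − 8h = 14:30 local.

14:30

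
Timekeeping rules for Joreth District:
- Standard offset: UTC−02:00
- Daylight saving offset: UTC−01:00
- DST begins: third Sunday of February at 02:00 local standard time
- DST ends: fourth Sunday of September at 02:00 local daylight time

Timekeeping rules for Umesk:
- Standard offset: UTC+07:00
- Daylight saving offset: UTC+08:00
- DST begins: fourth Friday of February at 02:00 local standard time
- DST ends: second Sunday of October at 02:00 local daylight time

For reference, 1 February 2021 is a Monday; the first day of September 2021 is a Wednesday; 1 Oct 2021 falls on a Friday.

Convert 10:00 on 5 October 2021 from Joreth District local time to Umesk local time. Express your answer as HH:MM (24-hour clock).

1 February 2021 is a Monday, so the first Sunday is February 7 and the third is February 21.
1 September 2021 is a Wednesday, so the first Sunday is September 5 and the fourth is September 26.
5 October 2021 does not fall between 21 February and 26 September, so daylight saving is not in effect and Joreth District is at UTC−02:00.
10:00 Joreth District + 2h = 12:00 UTC.
1 February 2021 is a Monday, so the first Friday is February 5 and the fourth is February 26.
1 October 2021 is a Friday, so the first Sunday is October 3 and the second is October 10.
At the standard offset (UTC+07:00), 12:00 UTC + 7h = 19:00 Umesk standard time.
Daylight saving runs 26 February – 10 October; the standard-time date in Umesk, 5 October 2021, is inside that window, so Umesk is at UTC+08:00.
12:00 UTC + 8h = 20:00 Umesk.

20:00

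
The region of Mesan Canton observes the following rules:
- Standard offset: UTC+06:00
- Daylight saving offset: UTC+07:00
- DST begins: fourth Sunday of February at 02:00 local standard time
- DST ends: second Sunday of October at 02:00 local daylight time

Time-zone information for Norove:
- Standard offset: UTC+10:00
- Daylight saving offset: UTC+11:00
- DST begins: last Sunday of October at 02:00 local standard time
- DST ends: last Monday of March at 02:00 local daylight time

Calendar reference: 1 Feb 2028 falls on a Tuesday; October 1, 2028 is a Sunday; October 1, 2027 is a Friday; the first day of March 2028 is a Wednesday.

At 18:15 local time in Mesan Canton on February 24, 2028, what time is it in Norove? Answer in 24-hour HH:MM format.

23:15

1 February 2028 is a Tuesday, so the first Sunday is February 6 and the fourth is February 27.
1 October 2028 is a Sunday, so the first Sunday is October 1 and the second is October 8.
February 24, 2028 is outside the daylight-saving period (27 February – 8 October), so Mesan Canton is on standard time, UTC+06:00.
18:15 Mesan Canton − 6h = 12:15 UTC.
1 October 2027 is a Friday, so Sundays fall on 3, 10, 17, 24, 31; the last is October 31.
1 March 2028 is a Wednesday, so Mondays fall on 6, 13, 20, 27; the last is March 27.
At the standard offset (UTC+10:00), 12:15 UTC + 10h = 22:15 Norove standard time.
Daylight saving runs 31 October 2027 – 27 March 2028; the standard-time date in Norove, February 24, 2028, is inside that window, so Norove is at UTC+11:00.
12:15 UTC + 11h = 23:15 Norove.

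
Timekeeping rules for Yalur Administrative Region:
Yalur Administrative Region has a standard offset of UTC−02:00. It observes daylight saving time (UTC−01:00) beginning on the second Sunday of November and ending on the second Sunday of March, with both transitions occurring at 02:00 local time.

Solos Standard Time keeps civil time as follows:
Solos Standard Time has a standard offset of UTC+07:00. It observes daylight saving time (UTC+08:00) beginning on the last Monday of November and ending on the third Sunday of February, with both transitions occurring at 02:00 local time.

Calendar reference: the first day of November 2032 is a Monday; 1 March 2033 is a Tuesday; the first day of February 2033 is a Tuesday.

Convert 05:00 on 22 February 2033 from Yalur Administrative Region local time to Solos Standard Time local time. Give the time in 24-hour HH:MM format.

1 November 2032 is a Monday, so the first Sunday is November 7 and the second is November 14.
1 March 2033 is a Tuesday, so the first Sunday is March 6 and the second is March 13.
22 February 2033 falls between 14 November 2032 and 13 March 2033, so daylight saving is in effect and Yalur Administrative Region is at UTC−01:00.
05:00 Yalur Administrative Region + 1h = 06:00 UTC.
1 November 2032 is a Monday, so Mondays fall on 1, 8, 15, 22, 29; the last is November 29.
1 February 2033 is a Tuesday, so the first Sunday is February 6 and the third is February 20.
At the standard offset (UTC+07:00), 06:00 UTC + 7h = 13:00 Solos Standard Time standard time.
The standard-time date in Solos Standard Time, 22 February 2033, does not fall between 29 November 2032 and 20 February 2033, so daylight saving is not in effect and Solos Standard Time is at UTC+07:00.
06:00 UTC + 7h = 13:00 Solos Standard Time.

13:00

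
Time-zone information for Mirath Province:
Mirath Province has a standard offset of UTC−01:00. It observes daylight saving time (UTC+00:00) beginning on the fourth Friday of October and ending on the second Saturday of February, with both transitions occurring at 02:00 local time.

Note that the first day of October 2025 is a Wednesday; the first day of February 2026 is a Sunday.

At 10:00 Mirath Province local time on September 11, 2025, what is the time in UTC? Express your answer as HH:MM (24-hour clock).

1 October 2025 is a Wednesday, so the first Friday is October 3 and the fourth is October 24.
1 February 2026 is a Sunday, so the first Saturday is February 7 and the second is February 14.
Daylight saving runs 24 October 2025 – 14 February 2026; September 11, 2025 is outside that window, so Mirath Province is on standard time at UTC−01:00.
10:00 local + 1h = 11:00 UTC.

11:00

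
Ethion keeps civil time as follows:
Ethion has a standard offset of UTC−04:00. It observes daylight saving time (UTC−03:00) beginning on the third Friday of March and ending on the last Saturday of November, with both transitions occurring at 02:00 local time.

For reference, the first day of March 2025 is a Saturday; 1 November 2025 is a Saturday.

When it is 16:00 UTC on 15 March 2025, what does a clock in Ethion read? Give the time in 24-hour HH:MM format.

12:00

1 March 2025 is a Saturday, so the first Friday is March 7 and the third is March 21.
1 November 2025 is a Saturday, so Saturdays fall on 1, 8, 15, 22, 29; the last is November 29.
At the standard offset (UTC−04:00), 16:00 UTC − 4h = 12:00 Ethion standard time.
The standard-time date in Ethion, 15 March 2025, is outside the daylight-saving period (21 March – 29 November), so Ethion is on standard time, UTC−04:00.
16:00 UTC − 4h = 12:00 local.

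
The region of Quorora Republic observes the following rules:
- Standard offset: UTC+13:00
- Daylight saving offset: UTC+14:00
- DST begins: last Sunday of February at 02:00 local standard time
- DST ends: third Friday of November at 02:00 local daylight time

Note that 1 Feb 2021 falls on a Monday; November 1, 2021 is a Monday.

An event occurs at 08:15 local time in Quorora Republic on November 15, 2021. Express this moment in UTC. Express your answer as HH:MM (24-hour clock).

18:15

1 February 2021 is a Monday, so Sundays fall on 7, 14, 21, 28; the last is February 28.
1 November 2021 is a Monday, so the first Friday is November 5 and the third is November 19.
November 15, 2021 falls between 28 February and 19 November, so daylight saving is in effect and Quorora Republic is at UTC+14:00.
08:15 local − 14h = 18:15 UTC (rolling into the previous day, 14 November 2021).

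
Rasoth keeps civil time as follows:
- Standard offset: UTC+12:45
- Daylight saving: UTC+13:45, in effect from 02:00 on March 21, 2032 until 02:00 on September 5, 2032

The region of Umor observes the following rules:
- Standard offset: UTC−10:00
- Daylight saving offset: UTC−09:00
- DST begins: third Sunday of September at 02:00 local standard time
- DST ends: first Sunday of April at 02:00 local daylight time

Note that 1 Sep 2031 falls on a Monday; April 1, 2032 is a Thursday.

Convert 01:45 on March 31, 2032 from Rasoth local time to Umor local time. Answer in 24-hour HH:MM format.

03:00

March 31, 2032 lies within the daylight-saving period (21 March – 5 September), so Rasoth is on daylight time, UTC+13:45.
01:45 Rasoth − 13h45m = 12:00 UTC (rolling into the previous day, 30 March 2032).
1 September 2031 is a Monday, so the first Sunday is September 7 and the third is September 21.
1 April 2032 is a Thursday, so the first Sunday is April 4.
At the standard offset (UTC−10:00), 12:00 UTC − 10h = 02:00 Umor standard time.
Daylight saving runs 21 September 2031 – 4 April 2032; the standard-time date in Umor, March 30, 2032, is inside that window, so Umor is at UTC−09:00.
12:00 UTC − 9h = 03:00 Umor.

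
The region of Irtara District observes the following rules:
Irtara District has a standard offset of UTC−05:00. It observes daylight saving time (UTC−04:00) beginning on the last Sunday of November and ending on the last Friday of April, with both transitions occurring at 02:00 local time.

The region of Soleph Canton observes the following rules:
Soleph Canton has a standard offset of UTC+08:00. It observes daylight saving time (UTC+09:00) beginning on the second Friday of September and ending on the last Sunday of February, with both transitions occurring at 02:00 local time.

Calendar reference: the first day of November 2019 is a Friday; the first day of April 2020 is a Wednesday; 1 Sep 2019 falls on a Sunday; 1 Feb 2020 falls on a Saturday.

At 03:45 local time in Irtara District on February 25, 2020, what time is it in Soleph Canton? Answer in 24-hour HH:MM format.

15:45

1 November 2019 is a Friday, so Sundays fall on 3, 10, 17, 24; the last is November 24.
1 April 2020 is a Wednesday, so Fridays fall on 3, 10, 17, 24; the last is April 24.
February 25, 2020 falls between 24 November 2019 and 24 April 2020, so daylight saving is in effect and Irtara District is at UTC−04:00.
03:45 Irtara District + 4h = 07:45 UTC.
1 September 2019 is a Sunday, so the first Friday is September 6 and the second is September 13.
1 February 2020 is a Saturday, so Sundays fall on 2, 9, 16, 23; the last is February 23.
At the standard offset (UTC+08:00), 07:45 UTC + 8h = 15:45 Soleph Canton standard time.
Daylight saving runs 13 September 2019 – 23 February 2020; the standard-time date in Soleph Canton, February 25, 2020, is outside that window, so Soleph Canton is on standard time at UTC+08:00.
07:45 UTC + 8h = 15:45 Soleph Canton.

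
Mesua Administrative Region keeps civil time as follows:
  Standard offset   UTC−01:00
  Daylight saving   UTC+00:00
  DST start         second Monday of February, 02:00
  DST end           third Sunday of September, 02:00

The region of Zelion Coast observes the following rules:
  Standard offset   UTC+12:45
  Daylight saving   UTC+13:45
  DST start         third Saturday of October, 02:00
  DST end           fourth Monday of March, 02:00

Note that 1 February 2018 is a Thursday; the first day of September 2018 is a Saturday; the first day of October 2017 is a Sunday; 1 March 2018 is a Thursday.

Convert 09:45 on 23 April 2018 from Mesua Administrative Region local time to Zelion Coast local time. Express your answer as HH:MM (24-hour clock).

1 February 2018 is a Thursday, so the first Monday is February 5 and the second is February 12.
1 September 2018 is a Saturday, so the first Sunday is September 2 and the third is September 16.
23 April 2018 falls between 12 February and 16 September, so daylight saving is in effect and Mesua Administrative Region is at UTC+00:00.
09:45 Mesua Administrative Region − 0h = 09:45 UTC.
1 October 2017 is a Sunday, so the first Saturday is October 7 and the third is October 21.
1 March 2018 is a Thursday, so the first Monday is March 5 and the fourth is March 26.
At the standard offset (UTC+12:45), 09:45 UTC + 12h45m = 22:30 Zelion Coast standard time.
The standard-time date in Zelion Coast, 23 April 2018, does not fall between 21 October 2017 and 26 March 2018, so daylight saving is not in effect and Zelion Coast is at UTC+12:45.
09:45 UTC + 12h45m = 22:30 Zelion Coast.

22:30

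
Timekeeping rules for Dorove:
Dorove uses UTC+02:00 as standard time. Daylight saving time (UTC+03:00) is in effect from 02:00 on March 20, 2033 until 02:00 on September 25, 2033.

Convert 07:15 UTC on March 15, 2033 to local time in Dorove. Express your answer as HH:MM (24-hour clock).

09:15

At the standard offset (UTC+02:00), 07:15 UTC + 2h = 09:15 Dorove standard time.
The standard-time date in Dorove, March 15, 2033, is outside the daylight-saving period (20 March – 25 September), so Dorove is on standard time, UTC+02:00.
07:15 UTC + 2h = 09:15 local.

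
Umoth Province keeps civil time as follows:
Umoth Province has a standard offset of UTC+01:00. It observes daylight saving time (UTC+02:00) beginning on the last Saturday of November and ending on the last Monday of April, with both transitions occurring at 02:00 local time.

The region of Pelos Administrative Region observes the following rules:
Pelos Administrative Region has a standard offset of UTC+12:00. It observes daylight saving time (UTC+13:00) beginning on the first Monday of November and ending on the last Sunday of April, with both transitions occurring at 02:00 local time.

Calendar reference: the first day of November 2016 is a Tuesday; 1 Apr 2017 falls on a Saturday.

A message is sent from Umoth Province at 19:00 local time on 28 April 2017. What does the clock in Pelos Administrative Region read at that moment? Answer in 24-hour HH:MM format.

07:00

1 November 2016 is a Tuesday, so Saturdays fall on 5, 12, 19, 26; the last is November 26.
1 April 2017 is a Saturday, so Mondays fall on 3, 10, 17, 24; the last is April 24.
28 April 2017 is outside the daylight-saving period (26 November 2016 – 24 April 2017), so Umoth Province is on standard time, UTC+01:00.
19:00 Umoth Province − 1h = 18:00 UTC.
1 November 2016 is a Tuesday, so the first Monday is November 7.
1 April 2017 is a Saturday, so Sundays fall on 2, 9, 16, 23, 30; the last is April 30.
At the standard offset (UTC+12:00), 18:00 UTC + 12h = 06:00 Pelos Administrative Region standard time (rolling into the next day, 29 April 2017).
The standard-time date in Pelos Administrative Region, 29 April 2017, lies within the daylight-saving period (7 November 2016 – 30 April 2017), so Pelos Administrative Region is on daylight time, UTC+13:00.
18:00 UTC + 13h = 07:00 Pelos Administrative Region (rolling into the next day, 29 April 2017).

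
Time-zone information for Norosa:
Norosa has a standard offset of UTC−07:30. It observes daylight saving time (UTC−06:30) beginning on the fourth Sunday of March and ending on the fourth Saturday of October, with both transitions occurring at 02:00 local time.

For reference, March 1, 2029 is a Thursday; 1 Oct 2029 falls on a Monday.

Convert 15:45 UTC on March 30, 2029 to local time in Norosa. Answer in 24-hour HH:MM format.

1 March 2029 is a Thursday, so the first Sunday is March 4 and the fourth is March 25.
1 October 2029 is a Monday, so the first Saturday is October 6 and the fourth is October 27.
At the standard offset (UTC−07:30), 15:45 UTC − 7h30m = 08:15 Norosa standard time.
The standard-time date in Norosa, March 30, 2029, falls between 25 March and 27 October, so daylight saving is in effect and Norosa is at UTC−06:30.
15:45 UTC − 6h30m = 09:15 local.

09:15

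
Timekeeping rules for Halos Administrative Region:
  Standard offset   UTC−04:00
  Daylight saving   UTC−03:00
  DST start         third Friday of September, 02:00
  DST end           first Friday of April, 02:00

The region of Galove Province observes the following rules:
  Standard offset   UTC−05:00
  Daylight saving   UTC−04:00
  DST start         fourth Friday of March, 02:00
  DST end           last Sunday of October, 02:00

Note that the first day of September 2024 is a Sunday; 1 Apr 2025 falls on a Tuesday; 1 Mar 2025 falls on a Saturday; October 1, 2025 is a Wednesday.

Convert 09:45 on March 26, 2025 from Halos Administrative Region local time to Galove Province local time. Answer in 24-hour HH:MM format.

07:45

1 September 2024 is a Sunday, so the first Friday is September 6 and the third is September 20.
1 April 2025 is a Tuesday, so the first Friday is April 4.
March 26, 2025 lies within the daylight-saving period (20 September 2024 – 4 April 2025), so Halos Administrative Region is on daylight time, UTC−03:00.
09:45 Halos Administrative Region + 3h = 12:45 UTC.
1 March 2025 is a Saturday, so the first Friday is March 7 and the fourth is March 28.
1 October 2025 is a Wednesday, so Sundays fall on 5, 12, 19, 26; the last is October 26.
At the standard offset (UTC−05:00), 12:45 UTC − 5h = 07:45 Galove Province standard time.
Daylight saving runs 28 March – 26 October; the standard-time date in Galove Province, March 26, 2025, is outside that window, so Galove Province is on standard time at UTC−05:00.
12:45 UTC − 5h = 07:45 Galove Province.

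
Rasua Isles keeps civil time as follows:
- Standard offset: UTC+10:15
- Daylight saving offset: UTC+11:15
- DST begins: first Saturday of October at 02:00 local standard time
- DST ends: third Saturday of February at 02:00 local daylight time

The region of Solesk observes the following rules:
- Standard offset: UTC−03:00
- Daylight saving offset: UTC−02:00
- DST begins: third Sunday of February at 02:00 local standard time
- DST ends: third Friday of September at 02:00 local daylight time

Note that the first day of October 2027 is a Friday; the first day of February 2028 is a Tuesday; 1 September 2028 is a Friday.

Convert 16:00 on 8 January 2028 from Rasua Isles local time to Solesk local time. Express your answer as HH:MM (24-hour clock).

1 October 2027 is a Friday, so the first Saturday is October 2.
1 February 2028 is a Tuesday, so the first Saturday is February 5 and the third is February 19.
Daylight saving runs 2 October 2027 – 19 February 2028; 8 January 2028 is inside that window, so Rasua Isles is at UTC+11:15.
16:00 Rasua Isles − 11h15m = 04:45 UTC.
1 February 2028 is a Tuesday, so the first Sunday is February 6 and the third is February 20.
1 September 2028 is a Friday, so the first Friday is September 1 and the third is September 15.
At the standard offset (UTC−03:00), 04:45 UTC − 3h = 01:45 Solesk standard time.
The standard-time date in Solesk, 8 January 2028, does not fall between 20 February and 15 September, so daylight saving is not in effect and Solesk is at UTC−03:00.
04:45 UTC − 3h = 01:45 Solesk.

01:45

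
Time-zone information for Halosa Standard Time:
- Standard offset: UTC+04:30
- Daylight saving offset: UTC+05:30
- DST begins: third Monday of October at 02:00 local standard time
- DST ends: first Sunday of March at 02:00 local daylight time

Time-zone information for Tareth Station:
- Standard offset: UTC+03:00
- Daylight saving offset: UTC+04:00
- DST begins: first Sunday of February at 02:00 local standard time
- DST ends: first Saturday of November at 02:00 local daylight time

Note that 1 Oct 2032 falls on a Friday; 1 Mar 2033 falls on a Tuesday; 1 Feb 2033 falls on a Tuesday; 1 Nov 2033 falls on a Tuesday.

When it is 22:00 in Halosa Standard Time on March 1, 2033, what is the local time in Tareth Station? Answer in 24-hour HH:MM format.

20:30

1 October 2032 is a Friday, so the first Monday is October 4 and the third is October 18.
1 March 2033 is a Tuesday, so the first Sunday is March 6.
March 1, 2033 lies within the daylight-saving period (18 October 2032 – 6 March 2033), so Halosa Standard Time is on daylight time, UTC+05:30.
22:00 Halosa Standard Time − 5h30m = 16:30 UTC.
1 February 2033 is a Tuesday, so the first Sunday is February 6.
1 November 2033 is a Tuesday, so the first Saturday is November 5.
At the standard offset (UTC+03:00), 16:30 UTC + 3h = 19:30 Tareth Station standard time.
The standard-time date in Tareth Station, March 1, 2033, lies within the daylight-saving period (6 February – 5 November), so Tareth Station is on daylight time, UTC+04:00.
16:30 UTC + 4h = 20:30 Tareth Station.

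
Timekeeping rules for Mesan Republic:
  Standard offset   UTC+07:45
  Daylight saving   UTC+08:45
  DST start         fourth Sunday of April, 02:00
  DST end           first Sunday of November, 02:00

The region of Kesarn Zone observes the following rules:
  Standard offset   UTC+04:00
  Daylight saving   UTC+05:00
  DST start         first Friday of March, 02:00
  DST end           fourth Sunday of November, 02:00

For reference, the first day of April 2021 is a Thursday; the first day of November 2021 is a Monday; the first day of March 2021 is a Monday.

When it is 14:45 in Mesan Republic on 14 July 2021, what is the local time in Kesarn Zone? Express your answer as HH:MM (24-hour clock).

11:00

1 April 2021 is a Thursday, so the first Sunday is April 4 and the fourth is April 25.
1 November 2021 is a Monday, so the first Sunday is November 7.
14 July 2021 lies within the daylight-saving period (25 April – 7 November), so Mesan Republic is on daylight time, UTC+08:45.
14:45 Mesan Republic − 8h45m = 06:00 UTC.
1 March 2021 is a Monday, so the first Friday is March 5.
1 November 2021 is a Monday, so the first Sunday is November 7 and the fourth is November 28.
At the standard offset (UTC+04:00), 06:00 UTC + 4h = 10:00 Kesarn Zone standard time.
Daylight saving runs 5 March – 28 November; the standard-time date in Kesarn Zone, 14 July 2021, is inside that window, so Kesarn Zone is at UTC+05:00.
06:00 UTC + 5h = 11:00 Kesarn Zone.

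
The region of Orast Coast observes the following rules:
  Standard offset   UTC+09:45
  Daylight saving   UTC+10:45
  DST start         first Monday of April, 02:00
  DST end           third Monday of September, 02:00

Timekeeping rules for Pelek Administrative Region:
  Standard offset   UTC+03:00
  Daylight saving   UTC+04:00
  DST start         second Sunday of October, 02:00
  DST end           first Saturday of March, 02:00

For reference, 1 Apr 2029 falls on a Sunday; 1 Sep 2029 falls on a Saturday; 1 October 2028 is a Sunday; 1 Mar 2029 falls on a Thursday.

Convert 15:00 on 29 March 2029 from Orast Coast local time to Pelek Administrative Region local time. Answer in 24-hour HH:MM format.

08:15

1 April 2029 is a Sunday, so the first Monday is April 2.
1 September 2029 is a Saturday, so the first Monday is September 3 and the third is September 17.
29 March 2029 is outside the daylight-saving period (2 April – 17 September), so Orast Coast is on standard time, UTC+09:45.
15:00 Orast Coast − 9h45m = 05:15 UTC.
1 October 2028 is a Sunday, so the first Sunday is October 1 and the second is October 8.
1 March 2029 is a Thursday, so the first Saturday is March 3.
At the standard offset (UTC+03:00), 05:15 UTC + 3h = 08:15 Pelek Administrative Region standard time.
Daylight saving runs 8 October 2028 – 3 March 2029; the standard-time date in Pelek Administrative Region, 29 March 2029, is outside that window, so Pelek Administrative Region is on standard time at UTC+03:00.
05:15 UTC + 3h = 08:15 Pelek Administrative Region.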